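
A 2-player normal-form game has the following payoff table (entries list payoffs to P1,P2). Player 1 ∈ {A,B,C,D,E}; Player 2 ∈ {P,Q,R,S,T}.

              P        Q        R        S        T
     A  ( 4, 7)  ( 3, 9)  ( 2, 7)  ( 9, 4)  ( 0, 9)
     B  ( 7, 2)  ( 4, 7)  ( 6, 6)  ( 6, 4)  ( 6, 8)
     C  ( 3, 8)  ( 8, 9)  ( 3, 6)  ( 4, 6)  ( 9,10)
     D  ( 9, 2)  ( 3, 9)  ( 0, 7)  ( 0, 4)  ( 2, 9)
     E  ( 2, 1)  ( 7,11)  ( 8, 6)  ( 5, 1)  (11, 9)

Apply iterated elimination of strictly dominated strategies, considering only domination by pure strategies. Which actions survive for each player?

P2 drop P (Q beats it: A:9>7 B:7>2 C:9>8 D:9>2 E:11>1)
P1 drop D (B beats it: Q:4>3 R:6>0 S:6>0 T:6>2)
P2 drop R (Q beats it: A:9>7 B:7>6 C:9>6 E:11>6)
P2 drop S (Q beats it: A:9>4 B:7>4 C:9>6 E:11>1)
P1 drop A (B beats it: Q:4>3 T:6>0)
P1 drop B (C beats it: Q:8>4 T:9>6)
P1→{C,E} P2→{Q,T}

IESDS → P1:{C,E} P2:{Q,T}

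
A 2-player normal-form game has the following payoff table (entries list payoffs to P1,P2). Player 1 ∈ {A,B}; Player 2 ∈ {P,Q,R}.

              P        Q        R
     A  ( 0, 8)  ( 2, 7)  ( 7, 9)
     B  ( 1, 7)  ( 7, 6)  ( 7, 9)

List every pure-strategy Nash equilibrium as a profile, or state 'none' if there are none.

Nash profiles: (A,R), (B,R)

(A,P): not NE [P1→B gives 1>0; P2→R gives 9>8]
(A,Q): not NE [P1→B gives 7>2; P2→R gives 9>7]
(A,R): NE
(B,P): not NE [P2→R gives 9>7]
(B,Q): not NE [P2→R gives 9>6]
(B,R): NE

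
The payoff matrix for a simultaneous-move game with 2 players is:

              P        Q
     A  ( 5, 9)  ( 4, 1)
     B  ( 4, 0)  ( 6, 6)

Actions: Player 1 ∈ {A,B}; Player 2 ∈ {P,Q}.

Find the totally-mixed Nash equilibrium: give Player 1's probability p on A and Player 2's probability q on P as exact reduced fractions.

P1 indiff ⇒ q·5+(1-q)·4 = q·4+(1-q)·6 ⇒ q(1) = (1-q)(2) ⇒ q = 2/3
P2 indiff ⇒ p·9+(1-p)·0 = p·1+(1-p)·6 ⇒ p(8) = (1-p)(6) ⇒ p = 3/7

(p,q) = (3/7, 2/3)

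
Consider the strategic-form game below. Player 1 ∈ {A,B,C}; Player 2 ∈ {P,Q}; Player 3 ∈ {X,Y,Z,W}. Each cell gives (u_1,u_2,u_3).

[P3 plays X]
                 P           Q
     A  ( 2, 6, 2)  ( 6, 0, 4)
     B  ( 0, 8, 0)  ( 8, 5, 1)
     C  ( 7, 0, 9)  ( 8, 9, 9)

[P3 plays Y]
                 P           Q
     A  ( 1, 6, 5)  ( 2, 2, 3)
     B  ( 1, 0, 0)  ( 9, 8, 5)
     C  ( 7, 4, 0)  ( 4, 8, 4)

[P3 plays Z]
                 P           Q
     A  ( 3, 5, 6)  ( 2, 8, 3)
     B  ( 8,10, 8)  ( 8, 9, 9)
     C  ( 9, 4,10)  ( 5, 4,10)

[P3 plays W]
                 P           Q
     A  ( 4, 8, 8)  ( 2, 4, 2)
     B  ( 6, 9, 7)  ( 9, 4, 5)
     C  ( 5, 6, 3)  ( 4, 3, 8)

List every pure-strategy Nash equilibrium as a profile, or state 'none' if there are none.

PSNE = {(C,P,Z)}

(A,P,X): not NE [P1→C gives 7>2; P3→W gives 8>2]
(A,P,Y): not NE [P1→C gives 7>1; P3→W gives 8>5]
(A,P,Z): not NE [P1→C gives 9>3; P2→Q gives 8>5; P3→W gives 8>6]
(A,P,W): not NE [P1→B gives 6>4]
(A,Q,X): not NE [P1→C gives 8>6; P2→P gives 6>0]
(A,Q,Y): not NE [P1→B gives 9>2; P2→P gives 6>2; P3→X gives 4>3]
(A,Q,Z): not NE [P1→B gives 8>2; P3→X gives 4>3]
(A,Q,W): not NE [P1→B gives 9>2; P2→P gives 8>4; P3→X gives 4>2]
(B,P,X): not NE [P1→C gives 7>0; P3→Z gives 8>0]
(B,P,Y): not NE [P1→C gives 7>1; P2→Q gives 8>0; P3→Z gives 8>0]
(B,P,Z): not NE [P1→C gives 9>8]
(B,P,W): not NE [P3→Z gives 8>7]
(B,Q,X): not NE [P2→P gives 8>5; P3→Z gives 9>1]
(B,Q,Y): not NE [P3→Z gives 9>5]
(B,Q,Z): not NE [P2→P gives 10>9]
(B,Q,W): not NE [P2→P gives 9>4; P3→Z gives 9>5]
(C,P,X): not NE [P2→Q gives 9>0; P3→Z gives 10>9]
(C,P,Y): not NE [P2→Q gives 8>4; P3→Z gives 10>0]
(C,P,Z): NE
(C,P,W): not NE [P1→B gives 6>5; P3→Z gives 10>3]
(C,Q,X): not NE [P3→Z gives 10>9]
(C,Q,Y): not NE [P1→B gives 9>4; P3→Z gives 10>4]
(C,Q,Z): not NE [P1→B gives 8>5]
(C,Q,W): not NE [P1→B gives 9>4; P2→P gives 6>3; P3→Z gives 10>8]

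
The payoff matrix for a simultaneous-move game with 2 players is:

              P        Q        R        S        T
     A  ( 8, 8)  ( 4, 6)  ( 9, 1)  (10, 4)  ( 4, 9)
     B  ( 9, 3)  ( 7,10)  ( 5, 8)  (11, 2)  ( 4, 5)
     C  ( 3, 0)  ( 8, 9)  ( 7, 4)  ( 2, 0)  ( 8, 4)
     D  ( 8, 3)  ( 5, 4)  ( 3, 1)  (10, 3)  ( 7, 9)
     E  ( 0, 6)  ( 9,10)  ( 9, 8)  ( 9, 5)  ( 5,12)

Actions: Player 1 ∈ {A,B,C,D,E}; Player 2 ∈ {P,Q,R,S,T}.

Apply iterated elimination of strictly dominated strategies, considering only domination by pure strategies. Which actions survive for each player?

P2 drop P (T beats it: A:9>8 B:5>3 C:4>0 D:9>3 E:12>6)
P2 drop R (Q beats it: A:6>1 B:10>8 C:9>4 D:4>1 E:10>8)
P2 drop S (Q beats it: A:6>4 B:10>2 C:9>0 D:4>3 E:10>5)
P1 drop A (C beats it: Q:8>4 T:8>4)
P1 drop B (C beats it: Q:8>7 T:8>4)
P1 drop D (C beats it: Q:8>5 T:8>7)
P1→{C,E} P2→{Q,T}

IESDS → P1:{C,E} P2:{Q,T}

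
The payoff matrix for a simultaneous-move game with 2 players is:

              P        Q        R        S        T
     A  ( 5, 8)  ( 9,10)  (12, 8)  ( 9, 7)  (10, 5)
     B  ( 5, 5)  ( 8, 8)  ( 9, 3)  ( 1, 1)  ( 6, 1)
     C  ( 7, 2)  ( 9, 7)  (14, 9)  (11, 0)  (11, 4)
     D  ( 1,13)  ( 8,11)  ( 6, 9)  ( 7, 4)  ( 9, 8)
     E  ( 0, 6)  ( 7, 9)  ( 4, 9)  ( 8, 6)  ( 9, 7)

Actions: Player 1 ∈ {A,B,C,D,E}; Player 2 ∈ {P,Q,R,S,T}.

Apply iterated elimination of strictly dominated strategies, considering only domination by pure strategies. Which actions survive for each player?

IESDS → P1:{A,C} P2:{Q,R}

P1 drop B (C beats it: P:7>5 Q:9>8 R:14>9 S:11>1 T:11>6)
P1 drop D (A beats it: P:5>1 Q:9>8 R:12>6 S:9>7 T:10>9)
P1 drop E (A beats it: P:5>0 Q:9>7 R:12>4 S:9>8 T:10>9)
P2 drop P (Q beats it: A:10>8 C:7>2)
P2 drop S (Q beats it: A:10>7 C:7>0)
P2 drop T (Q beats it: A:10>5 C:7>4)
P1→{A,C} P2→{Q,R}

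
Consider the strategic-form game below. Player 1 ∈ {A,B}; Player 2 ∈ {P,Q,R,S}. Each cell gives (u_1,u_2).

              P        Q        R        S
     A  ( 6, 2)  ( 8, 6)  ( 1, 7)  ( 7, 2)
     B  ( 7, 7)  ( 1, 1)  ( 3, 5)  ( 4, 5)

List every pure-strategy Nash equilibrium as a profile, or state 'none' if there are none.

(A,P): not NE [P1→B gives 7>6; P2→R gives 7>2]
(A,Q): not NE [P2→R gives 7>6]
(A,R): not NE [P1→B gives 3>1]
(A,S): not NE [P2→R gives 7>2]
(B,P): NE
(B,Q): not NE [P1→A gives 8>1; P2→P gives 7>1]
(B,R): not NE [P2→P gives 7>5]
(B,S): not NE [P1→A gives 7>4; P2→P gives 7>5]

NE set: (B,P)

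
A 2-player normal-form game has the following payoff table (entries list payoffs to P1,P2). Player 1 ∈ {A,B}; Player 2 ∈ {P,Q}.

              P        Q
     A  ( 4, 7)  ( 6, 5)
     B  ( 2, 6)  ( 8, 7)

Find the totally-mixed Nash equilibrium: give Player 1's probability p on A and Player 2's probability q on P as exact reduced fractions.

(p,q) = (1/3, 1/2)

P1 indiff ⇒ q·4+(1-q)·6 = q·2+(1-q)·8 ⇒ q(2) = (1-q)(2) ⇒ q = 1/2
P2 indiff ⇒ p·7+(1-p)·6 = p·5+(1-p)·7 ⇒ p(2) = (1-p)(1) ⇒ p = 1/3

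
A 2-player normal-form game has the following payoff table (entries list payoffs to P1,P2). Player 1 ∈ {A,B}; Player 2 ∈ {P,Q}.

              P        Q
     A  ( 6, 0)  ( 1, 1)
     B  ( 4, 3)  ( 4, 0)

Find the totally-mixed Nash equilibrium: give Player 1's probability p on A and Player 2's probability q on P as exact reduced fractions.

p=3/4, q=3/5

P1 indiff ⇒ q·6+(1-q)·1 = q·4+(1-q)·4 ⇒ q(2) = (1-q)(3) ⇒ q = 3/5
P2 indiff ⇒ p·0+(1-p)·3 = p·1+(1-p)·0 ⇒ p(-1) = (1-p)(-3) ⇒ p = 3/4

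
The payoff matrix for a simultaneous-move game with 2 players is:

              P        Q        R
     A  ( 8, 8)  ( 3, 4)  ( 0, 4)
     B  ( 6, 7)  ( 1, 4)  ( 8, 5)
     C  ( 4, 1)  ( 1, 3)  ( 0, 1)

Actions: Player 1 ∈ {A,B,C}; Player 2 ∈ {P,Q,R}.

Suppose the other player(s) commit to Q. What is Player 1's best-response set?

argmax u_1 = {A}

u_1(A vs Q) = 3
u_1(B vs Q) = 1
u_1(C vs Q) = 1
max payoff 3 at {A}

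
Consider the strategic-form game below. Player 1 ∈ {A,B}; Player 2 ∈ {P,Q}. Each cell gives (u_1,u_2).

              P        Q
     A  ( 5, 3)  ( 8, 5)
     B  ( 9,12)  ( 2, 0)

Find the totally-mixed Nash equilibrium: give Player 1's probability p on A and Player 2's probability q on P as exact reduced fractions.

P1 indiff ⇒ q·5+(1-q)·8 = q·9+(1-q)·2 ⇒ q(-4) = (1-q)(-6) ⇒ q = 3/5
P2 indiff ⇒ p·3+(1-p)·12 = p·5+(1-p)·0 ⇒ p(-2) = (1-p)(-12) ⇒ p = 6/7

p=6/7, q=3/5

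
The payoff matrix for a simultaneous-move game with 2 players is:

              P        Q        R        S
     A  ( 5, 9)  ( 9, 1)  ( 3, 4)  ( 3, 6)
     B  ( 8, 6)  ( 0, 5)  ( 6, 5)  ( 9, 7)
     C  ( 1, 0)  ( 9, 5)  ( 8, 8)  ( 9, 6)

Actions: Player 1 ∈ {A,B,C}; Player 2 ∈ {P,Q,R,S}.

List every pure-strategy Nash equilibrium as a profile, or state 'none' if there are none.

(A,P): not NE [P1→B gives 8>5]
(A,Q): not NE [P2→P gives 9>1]
(A,R): not NE [P1→C gives 8>3; P2→P gives 9>4]
(A,S): not NE [P1→C gives 9>3; P2→P gives 9>6]
(B,P): not NE [P2→S gives 7>6]
(B,Q): not NE [P1→C gives 9>0; P2→S gives 7>5]
(B,R): not NE [P1→C gives 8>6; P2→S gives 7>5]
(B,S): NE
(C,P): not NE [P1→B gives 8>1; P2→R gives 8>0]
(C,Q): not NE [P2→R gives 8>5]
(C,R): NE
(C,S): not NE [P2→R gives 8>6]

PSNE = {(B,S), (C,R)}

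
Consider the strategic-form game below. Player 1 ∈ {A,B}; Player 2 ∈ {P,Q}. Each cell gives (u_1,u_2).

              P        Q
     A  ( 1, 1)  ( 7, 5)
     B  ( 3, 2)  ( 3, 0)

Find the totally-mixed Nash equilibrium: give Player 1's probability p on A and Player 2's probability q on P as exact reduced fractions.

p=1/3, q=2/3

P1 indiff ⇒ q·1+(1-q)·7 = q·3+(1-q)·3 ⇒ q(-2) = (1-q)(-4) ⇒ q = 2/3
P2 indiff ⇒ p·1+(1-p)·2 = p·5+(1-p)·0 ⇒ p(-4) = (1-p)(-2) ⇒ p = 1/3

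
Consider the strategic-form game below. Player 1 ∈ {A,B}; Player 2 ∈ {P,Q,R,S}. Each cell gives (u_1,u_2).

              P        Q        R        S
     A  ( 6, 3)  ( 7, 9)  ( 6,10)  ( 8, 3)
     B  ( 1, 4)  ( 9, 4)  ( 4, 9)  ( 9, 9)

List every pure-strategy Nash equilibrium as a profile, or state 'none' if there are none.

PSNE = {(A,R), (B,S)}

(A,P): not NE [P2→R gives 10>3]
(A,Q): not NE [P1→B gives 9>7; P2→R gives 10>9]
(A,R): NE
(A,S): not NE [P1→B gives 9>8; P2→R gives 10>3]
(B,P): not NE [P1→A gives 6>1; P2→S gives 9>4]
(B,Q): not NE [P2→S gives 9>4]
(B,R): not NE [P1→A gives 6>4]
(B,S): NE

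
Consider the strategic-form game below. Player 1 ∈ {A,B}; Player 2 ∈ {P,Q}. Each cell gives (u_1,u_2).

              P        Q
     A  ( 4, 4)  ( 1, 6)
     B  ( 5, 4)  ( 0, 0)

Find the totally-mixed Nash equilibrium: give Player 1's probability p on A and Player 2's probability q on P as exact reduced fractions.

P1 indiff ⇒ q·4+(1-q)·1 = q·5+(1-q)·0 ⇒ q(-1) = (1-q)(-1) ⇒ q = 1/2
P2 indiff ⇒ p·4+(1-p)·4 = p·6+(1-p)·0 ⇒ p(-2) = (1-p)(-4) ⇒ p = 2/3

(p,q) = (2/3, 1/2)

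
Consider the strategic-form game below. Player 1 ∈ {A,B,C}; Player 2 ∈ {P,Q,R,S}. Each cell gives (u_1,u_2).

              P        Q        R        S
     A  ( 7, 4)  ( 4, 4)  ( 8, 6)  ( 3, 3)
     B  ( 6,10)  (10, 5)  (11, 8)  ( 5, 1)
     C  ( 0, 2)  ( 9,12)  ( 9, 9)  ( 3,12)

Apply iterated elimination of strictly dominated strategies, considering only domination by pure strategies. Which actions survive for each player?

Survivors P1:{A,B} P2:{P,R}

P1 drop C (B beats it: P:6>0 Q:10>9 R:11>9 S:5>3)
P2 drop Q (R beats it: A:6>4 B:8>5)
P2 drop S (P beats it: A:4>3 B:10>1)
P1→{A,B} P2→{P,R}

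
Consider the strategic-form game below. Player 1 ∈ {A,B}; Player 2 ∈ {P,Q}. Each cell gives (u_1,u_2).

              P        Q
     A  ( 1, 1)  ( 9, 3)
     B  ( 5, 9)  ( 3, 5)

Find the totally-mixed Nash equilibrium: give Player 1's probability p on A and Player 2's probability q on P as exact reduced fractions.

p=2/3, q=3/5

P1 indiff ⇒ q·1+(1-q)·9 = q·5+(1-q)·3 ⇒ q(-4) = (1-q)(-6) ⇒ q = 3/5
P2 indiff ⇒ p·1+(1-p)·9 = p·3+(1-p)·5 ⇒ p(-2) = (1-p)(-4) ⇒ p = 2/3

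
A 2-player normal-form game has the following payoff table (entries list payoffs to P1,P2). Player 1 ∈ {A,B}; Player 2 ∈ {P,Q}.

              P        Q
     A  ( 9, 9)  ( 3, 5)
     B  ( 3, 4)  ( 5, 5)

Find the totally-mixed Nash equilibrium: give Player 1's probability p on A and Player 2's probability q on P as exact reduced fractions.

P1 indiff ⇒ q·9+(1-q)·3 = q·3+(1-q)·5 ⇒ q(6) = (1-q)(2) ⇒ q = 1/4
P2 indiff ⇒ p·9+(1-p)·4 = p·5+(1-p)·5 ⇒ p(4) = (1-p)(1) ⇒ p = 1/5

P1 mixes 1/5 on A; P2 mixes 1/4 on P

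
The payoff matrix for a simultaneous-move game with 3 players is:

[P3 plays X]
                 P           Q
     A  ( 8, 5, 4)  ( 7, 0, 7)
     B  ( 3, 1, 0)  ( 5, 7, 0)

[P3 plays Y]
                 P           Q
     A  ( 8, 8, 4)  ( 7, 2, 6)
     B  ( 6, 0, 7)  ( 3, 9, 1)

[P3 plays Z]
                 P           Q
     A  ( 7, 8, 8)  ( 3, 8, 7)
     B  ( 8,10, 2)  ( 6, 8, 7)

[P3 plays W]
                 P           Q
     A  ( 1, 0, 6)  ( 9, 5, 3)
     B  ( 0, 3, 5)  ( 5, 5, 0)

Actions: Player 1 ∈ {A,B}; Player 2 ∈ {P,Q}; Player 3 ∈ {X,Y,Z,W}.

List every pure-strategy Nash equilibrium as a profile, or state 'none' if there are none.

No pure NE.

(A,P,X): not NE [P3→Z gives 8>4]
(A,P,Y): not NE [P3→Z gives 8>4]
(A,P,Z): not NE [P1→B gives 8>7]
(A,P,W): not NE [P2→Q gives 5>0; P3→Z gives 8>6]
(A,Q,X): not NE [P2→P gives 5>0]
(A,Q,Y): not NE [P2→P gives 8>2; P3→Z gives 7>6]
(A,Q,Z): not NE [P1→B gives 6>3]
(A,Q,W): not NE [P3→Z gives 7>3]
(B,P,X): not NE [P1→A gives 8>3; P2→Q gives 7>1; P3→Y gives 7>0]
(B,P,Y): not NE [P1→A gives 8>6; P2→Q gives 9>0]
(B,P,Z): not NE [P3→Y gives 7>2]
(B,P,W): not NE [P1→A gives 1>0; P2→Q gives 5>3; P3→Y gives 7>5]
(B,Q,X): not NE [P1→A gives 7>5; P3→Z gives 7>0]
(B,Q,Y): not NE [P1→A gives 7>3; P3→Z gives 7>1]
(B,Q,Z): not NE [P2→P gives 10>8]
(B,Q,W): not NE [P1→A gives 9>5; P3→Z gives 7>0]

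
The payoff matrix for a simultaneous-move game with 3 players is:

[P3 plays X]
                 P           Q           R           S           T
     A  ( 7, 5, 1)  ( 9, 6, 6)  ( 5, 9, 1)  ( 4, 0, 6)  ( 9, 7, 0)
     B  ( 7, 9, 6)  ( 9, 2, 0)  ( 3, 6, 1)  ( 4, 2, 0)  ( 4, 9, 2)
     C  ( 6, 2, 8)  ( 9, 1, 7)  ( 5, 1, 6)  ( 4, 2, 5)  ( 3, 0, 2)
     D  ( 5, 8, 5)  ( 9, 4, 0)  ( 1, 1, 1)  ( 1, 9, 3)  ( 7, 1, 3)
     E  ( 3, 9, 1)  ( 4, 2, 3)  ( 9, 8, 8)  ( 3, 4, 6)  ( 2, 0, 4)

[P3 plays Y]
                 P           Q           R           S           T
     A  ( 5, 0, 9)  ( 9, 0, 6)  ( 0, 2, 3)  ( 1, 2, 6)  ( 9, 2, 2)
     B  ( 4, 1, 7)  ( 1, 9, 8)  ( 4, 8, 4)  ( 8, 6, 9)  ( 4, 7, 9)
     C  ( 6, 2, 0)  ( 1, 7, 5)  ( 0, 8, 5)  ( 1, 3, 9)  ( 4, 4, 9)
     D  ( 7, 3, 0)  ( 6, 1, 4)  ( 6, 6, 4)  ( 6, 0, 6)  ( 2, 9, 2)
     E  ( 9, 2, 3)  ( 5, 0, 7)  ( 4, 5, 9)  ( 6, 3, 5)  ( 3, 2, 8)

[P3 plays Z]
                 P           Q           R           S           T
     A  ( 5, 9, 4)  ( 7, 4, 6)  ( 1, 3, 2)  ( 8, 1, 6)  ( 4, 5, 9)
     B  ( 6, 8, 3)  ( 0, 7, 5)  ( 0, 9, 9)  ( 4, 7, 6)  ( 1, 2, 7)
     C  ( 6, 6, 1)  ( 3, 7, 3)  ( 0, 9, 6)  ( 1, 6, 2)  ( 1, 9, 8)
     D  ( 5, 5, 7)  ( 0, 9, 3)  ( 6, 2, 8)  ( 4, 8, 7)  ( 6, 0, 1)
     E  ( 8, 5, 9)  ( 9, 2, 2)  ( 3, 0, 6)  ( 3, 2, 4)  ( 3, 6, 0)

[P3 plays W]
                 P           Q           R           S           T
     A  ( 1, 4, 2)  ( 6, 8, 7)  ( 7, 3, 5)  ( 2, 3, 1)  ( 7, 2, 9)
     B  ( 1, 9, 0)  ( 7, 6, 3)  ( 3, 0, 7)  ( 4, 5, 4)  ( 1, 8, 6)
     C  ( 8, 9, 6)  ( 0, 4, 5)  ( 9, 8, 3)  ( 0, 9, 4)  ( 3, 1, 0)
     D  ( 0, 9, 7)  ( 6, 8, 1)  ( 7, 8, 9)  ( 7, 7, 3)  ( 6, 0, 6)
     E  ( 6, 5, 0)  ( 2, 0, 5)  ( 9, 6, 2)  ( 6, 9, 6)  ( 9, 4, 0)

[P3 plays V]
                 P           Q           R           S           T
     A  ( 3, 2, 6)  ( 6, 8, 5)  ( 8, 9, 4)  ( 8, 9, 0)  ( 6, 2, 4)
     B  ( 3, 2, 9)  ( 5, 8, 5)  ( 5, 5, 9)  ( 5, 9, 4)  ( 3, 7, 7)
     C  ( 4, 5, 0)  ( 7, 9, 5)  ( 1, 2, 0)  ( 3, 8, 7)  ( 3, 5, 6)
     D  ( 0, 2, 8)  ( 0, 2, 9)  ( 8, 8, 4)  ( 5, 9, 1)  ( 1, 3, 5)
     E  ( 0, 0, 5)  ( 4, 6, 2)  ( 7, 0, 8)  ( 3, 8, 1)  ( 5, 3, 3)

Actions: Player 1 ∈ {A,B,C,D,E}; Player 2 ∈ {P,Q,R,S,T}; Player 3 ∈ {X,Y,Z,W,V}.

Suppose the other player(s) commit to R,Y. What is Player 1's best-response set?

u_1(A vs R,Y) = 0
u_1(B vs R,Y) = 4
u_1(C vs R,Y) = 0
u_1(D vs R,Y) = 6
u_1(E vs R,Y) = 4
max payoff 6 at {D}

P1 best: {D}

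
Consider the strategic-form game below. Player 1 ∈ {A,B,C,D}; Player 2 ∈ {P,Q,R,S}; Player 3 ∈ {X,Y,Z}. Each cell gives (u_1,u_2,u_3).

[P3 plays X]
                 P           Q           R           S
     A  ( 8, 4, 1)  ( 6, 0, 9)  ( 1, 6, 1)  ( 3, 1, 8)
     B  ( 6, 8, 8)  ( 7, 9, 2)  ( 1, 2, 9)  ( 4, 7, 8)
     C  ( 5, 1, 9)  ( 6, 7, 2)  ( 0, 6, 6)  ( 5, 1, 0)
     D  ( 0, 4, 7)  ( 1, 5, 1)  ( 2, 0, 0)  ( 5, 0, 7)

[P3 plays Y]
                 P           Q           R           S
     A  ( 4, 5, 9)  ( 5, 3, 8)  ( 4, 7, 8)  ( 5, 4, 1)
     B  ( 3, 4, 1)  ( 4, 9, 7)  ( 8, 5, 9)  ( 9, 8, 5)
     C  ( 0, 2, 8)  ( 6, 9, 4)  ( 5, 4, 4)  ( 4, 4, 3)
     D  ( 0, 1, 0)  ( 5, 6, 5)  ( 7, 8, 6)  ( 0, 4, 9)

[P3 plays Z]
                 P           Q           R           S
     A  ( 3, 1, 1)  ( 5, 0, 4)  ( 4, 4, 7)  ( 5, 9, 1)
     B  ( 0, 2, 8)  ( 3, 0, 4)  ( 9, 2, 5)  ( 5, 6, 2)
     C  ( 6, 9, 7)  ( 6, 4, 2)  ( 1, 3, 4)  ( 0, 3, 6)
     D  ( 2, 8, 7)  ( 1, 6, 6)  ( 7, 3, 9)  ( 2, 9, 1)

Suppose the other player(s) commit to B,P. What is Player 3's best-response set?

u_3(X vs B,P) = 8
u_3(Y vs B,P) = 1
u_3(Z vs B,P) = 8
max payoff 8 at {X,Z}

BR_3 = {X,Z}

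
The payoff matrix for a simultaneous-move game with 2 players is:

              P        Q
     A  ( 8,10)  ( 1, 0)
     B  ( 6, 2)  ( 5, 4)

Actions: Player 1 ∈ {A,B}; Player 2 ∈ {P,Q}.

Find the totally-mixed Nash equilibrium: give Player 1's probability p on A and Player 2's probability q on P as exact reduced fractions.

(p,q) = (1/6, 2/3)

P1 indiff ⇒ q·8+(1-q)·1 = q·6+(1-q)·5 ⇒ q(2) = (1-q)(4) ⇒ q = 2/3
P2 indiff ⇒ p·10+(1-p)·2 = p·0+(1-p)·4 ⇒ p(10) = (1-p)(2) ⇒ p = 1/6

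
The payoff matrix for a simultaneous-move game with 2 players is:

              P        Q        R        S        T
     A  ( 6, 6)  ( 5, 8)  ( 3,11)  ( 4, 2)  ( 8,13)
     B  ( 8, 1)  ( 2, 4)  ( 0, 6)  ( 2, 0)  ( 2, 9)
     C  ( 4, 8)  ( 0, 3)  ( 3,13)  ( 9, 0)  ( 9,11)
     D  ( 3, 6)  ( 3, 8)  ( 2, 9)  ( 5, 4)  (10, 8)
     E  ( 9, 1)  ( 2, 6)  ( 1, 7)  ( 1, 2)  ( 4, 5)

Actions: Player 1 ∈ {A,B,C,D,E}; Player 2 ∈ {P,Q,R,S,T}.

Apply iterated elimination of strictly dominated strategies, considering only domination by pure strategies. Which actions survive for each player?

P2 drop P (R beats it: A:11>6 B:6>1 C:13>8 D:9>6 E:7>1)
P1 drop B (A beats it: Q:5>2 R:3>0 S:4>2 T:8>2)
P1 drop E (A beats it: Q:5>2 R:3>1 S:4>1 T:8>4)
P2 drop Q (R beats it: A:11>8 C:13>3 D:9>8)
P2 drop S (R beats it: A:11>2 C:13>0 D:9>4)
P1→{A,C,D} P2→{R,T}

Remaining: P1:{A,C,D} P2:{R,T}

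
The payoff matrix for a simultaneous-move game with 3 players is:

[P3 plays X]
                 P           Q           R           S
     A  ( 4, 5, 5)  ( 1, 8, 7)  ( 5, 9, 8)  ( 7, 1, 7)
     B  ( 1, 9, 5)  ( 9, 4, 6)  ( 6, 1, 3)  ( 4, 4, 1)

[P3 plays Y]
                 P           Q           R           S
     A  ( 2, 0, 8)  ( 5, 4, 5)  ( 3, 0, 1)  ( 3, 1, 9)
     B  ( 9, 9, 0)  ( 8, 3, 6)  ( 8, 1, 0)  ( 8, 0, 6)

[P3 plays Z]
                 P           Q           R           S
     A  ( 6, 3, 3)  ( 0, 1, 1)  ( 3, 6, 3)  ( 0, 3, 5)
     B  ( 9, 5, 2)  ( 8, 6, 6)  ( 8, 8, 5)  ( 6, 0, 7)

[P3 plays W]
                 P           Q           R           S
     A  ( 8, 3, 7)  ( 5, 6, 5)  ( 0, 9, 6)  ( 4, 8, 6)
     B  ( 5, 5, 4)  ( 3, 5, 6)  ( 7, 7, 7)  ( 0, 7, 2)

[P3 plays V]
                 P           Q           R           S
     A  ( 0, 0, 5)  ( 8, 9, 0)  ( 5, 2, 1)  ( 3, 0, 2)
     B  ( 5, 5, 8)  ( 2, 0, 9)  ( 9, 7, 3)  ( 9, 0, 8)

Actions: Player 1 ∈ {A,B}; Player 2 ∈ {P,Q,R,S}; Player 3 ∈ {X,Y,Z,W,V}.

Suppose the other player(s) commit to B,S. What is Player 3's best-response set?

u_3(X vs B,S) = 1
u_3(Y vs B,S) = 6
u_3(Z vs B,S) = 7
u_3(W vs B,S) = 2
u_3(V vs B,S) = 8
max payoff 8 at {V}

BR_3 = {V}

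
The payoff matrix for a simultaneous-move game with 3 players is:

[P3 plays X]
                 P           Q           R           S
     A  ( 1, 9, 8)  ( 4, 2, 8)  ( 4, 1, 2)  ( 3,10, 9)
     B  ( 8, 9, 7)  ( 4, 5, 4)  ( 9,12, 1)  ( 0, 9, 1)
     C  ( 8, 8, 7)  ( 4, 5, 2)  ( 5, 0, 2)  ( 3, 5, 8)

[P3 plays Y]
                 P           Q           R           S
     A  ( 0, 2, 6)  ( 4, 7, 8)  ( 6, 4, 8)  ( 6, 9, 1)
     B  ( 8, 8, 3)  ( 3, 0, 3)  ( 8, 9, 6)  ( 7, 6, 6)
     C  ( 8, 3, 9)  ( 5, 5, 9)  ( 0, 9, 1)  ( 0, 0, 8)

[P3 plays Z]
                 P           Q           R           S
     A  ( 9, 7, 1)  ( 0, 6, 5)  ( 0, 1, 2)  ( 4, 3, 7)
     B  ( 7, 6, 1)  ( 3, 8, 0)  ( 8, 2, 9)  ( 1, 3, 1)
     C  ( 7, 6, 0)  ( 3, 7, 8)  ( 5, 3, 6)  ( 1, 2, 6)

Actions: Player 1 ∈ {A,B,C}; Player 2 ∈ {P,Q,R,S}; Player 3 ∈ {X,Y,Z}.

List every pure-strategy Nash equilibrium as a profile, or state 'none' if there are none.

NE set: (A,S,X)

(A,P,X): not NE [P1→C gives 8>1; P2→S gives 10>9]
(A,P,Y): not NE [P1→C gives 8>0; P2→S gives 9>2; P3→X gives 8>6]
(A,P,Z): not NE [P3→X gives 8>1]
(A,Q,X): not NE [P2→S gives 10>2]
(A,Q,Y): not NE [P1→C gives 5>4; P2→S gives 9>7]
(A,Q,Z): not NE [P1→C gives 3>0; P2→P gives 7>6; P3→Y gives 8>5]
(A,R,X): not NE [P1→B gives 9>4; P2→S gives 10>1; P3→Y gives 8>2]
(A,R,Y): not NE [P1→B gives 8>6; P2→S gives 9>4]
(A,R,Z): not NE [P1→B gives 8>0; P2→P gives 7>1; P3→Y gives 8>2]
(A,S,X): NE
(A,S,Y): not NE [P1→B gives 7>6; P3→X gives 9>1]
(A,S,Z): not NE [P2→P gives 7>3; P3→X gives 9>7]
(B,P,X): not NE [P2→R gives 12>9]
(B,P,Y): not NE [P2→R gives 9>8; P3→X gives 7>3]
(B,P,Z): not NE [P1→A gives 9>7; P2→Q gives 8>6; P3→X gives 7>1]
(B,Q,X): not NE [P2→R gives 12>5]
(B,Q,Y): not NE [P1→C gives 5>3; P2→R gives 9>0; P3→X gives 4>3]
(B,Q,Z): not NE [P3→X gives 4>0]
(B,R,X): not NE [P3→Z gives 9>1]
(B,R,Y): not NE [P3→Z gives 9>6]
(B,R,Z): not NE [P2→Q gives 8>2]
(B,S,X): not NE [P1→C gives 3>0; P2→R gives 12>9; P3→Y gives 6>1]
(B,S,Y): not NE [P2→R gives 9>6]
(B,S,Z): not NE [P1→A gives 4>1; P2→Q gives 8>3; P3→Y gives 6>1]
(C,P,X): not NE [P3→Y gives 9>7]
(C,P,Y): not NE [P2→R gives 9>3]
(C,P,Z): not NE [P1→A gives 9>7; P2→Q gives 7>6; P3→Y gives 9>0]
(C,Q,X): not NE [P2→P gives 8>5; P3→Y gives 9>2]
(C,Q,Y): not NE [P2→R gives 9>5]
(C,Q,Z): not NE [P3→Y gives 9>8]
(C,R,X): not NE [P1→B gives 9>5; P2→P gives 8>0; P3→Z gives 6>2]
(C,R,Y): not NE [P1→B gives 8>0; P3→Z gives 6>1]
(C,R,Z): not NE [P1→B gives 8>5; P2→Q gives 7>3]
(C,S,X): not NE [P2→P gives 8>5]
(C,S,Y): not NE [P1→B gives 7>0; P2→R gives 9>0]
(C,S,Z): not NE [P1→A gives 4>1; P2→Q gives 7>2; P3→Y gives 8>6]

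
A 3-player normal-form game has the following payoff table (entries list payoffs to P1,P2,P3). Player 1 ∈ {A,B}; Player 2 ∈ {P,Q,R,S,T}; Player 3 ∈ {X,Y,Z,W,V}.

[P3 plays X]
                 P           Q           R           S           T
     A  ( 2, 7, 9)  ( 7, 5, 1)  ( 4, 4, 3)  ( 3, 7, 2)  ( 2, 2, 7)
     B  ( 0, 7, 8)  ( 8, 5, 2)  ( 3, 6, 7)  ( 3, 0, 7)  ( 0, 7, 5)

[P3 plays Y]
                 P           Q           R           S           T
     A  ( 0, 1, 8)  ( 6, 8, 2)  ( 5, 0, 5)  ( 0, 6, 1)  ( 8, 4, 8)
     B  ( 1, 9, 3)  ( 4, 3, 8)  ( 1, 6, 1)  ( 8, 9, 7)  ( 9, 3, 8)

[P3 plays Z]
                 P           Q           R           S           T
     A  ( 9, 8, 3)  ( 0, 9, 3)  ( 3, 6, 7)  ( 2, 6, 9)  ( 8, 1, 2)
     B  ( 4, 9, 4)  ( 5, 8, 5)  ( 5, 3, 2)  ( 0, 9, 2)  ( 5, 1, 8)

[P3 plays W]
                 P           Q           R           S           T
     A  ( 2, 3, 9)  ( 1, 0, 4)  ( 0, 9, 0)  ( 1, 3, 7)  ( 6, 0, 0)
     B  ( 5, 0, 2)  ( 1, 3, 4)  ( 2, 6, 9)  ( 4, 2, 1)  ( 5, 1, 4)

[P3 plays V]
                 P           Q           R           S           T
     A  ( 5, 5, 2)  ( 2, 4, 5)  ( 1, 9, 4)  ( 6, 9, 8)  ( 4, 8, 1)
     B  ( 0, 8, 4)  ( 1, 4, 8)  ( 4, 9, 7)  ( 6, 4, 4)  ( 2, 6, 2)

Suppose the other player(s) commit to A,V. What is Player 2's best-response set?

u_2(P vs A,V) = 5
u_2(Q vs A,V) = 4
u_2(R vs A,V) = 9
u_2(S vs A,V) = 9
u_2(T vs A,V) = 8
max payoff 9 at {R,S}

argmax u_2 = {R,S}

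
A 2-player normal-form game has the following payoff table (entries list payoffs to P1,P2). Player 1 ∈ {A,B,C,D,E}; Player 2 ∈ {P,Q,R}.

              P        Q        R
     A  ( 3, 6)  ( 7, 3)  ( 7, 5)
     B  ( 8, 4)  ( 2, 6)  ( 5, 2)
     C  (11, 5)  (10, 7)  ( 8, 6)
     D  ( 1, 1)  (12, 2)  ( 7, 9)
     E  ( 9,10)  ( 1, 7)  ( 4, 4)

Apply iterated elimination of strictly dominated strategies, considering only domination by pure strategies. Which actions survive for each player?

IESDS → P1:{C,D} P2:{Q,R}

P1 drop A (C beats it: P:11>3 Q:10>7 R:8>7)
P1 drop B (C beats it: P:11>8 Q:10>2 R:8>5)
P1 drop E (C beats it: P:11>9 Q:10>1 R:8>4)
P2 drop P (Q beats it: C:7>5 D:2>1)
P1→{C,D} P2→{Q,R}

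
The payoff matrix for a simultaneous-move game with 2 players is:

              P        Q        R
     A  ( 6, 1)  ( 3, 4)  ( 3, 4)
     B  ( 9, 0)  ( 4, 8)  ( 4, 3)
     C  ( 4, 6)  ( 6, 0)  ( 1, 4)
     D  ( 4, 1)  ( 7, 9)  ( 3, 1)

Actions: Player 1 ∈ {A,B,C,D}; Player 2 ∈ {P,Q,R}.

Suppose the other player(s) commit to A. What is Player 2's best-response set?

u_2(P vs A) = 1
u_2(Q vs A) = 4
u_2(R vs A) = 4
max payoff 4 at {Q,R}

P2 best: {Q,R}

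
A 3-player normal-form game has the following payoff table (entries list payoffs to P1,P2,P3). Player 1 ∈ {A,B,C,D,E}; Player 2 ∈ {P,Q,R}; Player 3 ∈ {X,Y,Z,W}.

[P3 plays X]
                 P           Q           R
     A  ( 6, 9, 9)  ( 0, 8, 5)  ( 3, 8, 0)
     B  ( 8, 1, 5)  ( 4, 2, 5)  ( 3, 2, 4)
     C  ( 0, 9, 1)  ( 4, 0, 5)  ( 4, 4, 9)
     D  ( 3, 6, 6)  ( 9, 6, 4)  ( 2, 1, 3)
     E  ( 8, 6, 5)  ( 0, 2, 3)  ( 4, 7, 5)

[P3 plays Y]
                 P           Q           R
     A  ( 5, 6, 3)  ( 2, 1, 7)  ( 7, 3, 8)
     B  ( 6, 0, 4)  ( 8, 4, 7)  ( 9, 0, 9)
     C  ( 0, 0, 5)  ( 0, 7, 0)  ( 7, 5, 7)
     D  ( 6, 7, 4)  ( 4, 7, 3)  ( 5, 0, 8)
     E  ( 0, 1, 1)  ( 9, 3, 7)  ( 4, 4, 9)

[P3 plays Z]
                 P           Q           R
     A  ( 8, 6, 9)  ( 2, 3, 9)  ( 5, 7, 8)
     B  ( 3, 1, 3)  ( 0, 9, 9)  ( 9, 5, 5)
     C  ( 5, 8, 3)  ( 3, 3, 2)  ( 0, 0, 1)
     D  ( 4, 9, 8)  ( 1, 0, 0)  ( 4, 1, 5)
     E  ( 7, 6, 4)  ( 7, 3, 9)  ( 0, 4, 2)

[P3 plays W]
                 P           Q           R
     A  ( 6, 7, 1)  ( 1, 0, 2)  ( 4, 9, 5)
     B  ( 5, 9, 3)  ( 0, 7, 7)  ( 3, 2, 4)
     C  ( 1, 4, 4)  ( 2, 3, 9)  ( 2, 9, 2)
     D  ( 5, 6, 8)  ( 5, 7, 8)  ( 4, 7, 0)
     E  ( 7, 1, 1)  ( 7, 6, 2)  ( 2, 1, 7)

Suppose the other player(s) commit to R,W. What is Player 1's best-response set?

u_1(A vs R,W) = 4
u_1(B vs R,W) = 3
u_1(C vs R,W) = 2
u_1(D vs R,W) = 4
u_1(E vs R,W) = 2
max payoff 4 at {A,D}

argmax u_1 = {A,D}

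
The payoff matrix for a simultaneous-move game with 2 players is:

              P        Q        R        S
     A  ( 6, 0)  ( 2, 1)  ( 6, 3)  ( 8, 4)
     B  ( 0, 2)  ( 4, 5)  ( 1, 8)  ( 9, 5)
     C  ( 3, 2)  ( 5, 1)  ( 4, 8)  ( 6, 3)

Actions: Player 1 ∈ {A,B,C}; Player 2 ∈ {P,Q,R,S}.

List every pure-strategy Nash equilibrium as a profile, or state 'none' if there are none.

PSNE: ∅

(A,P): not NE [P2→S gives 4>0]
(A,Q): not NE [P1→C gives 5>2; P2→S gives 4>1]
(A,R): not NE [P2→S gives 4>3]
(A,S): not NE [P1→B gives 9>8]
(B,P): not NE [P1→A gives 6>0; P2→R gives 8>2]
(B,Q): not NE [P1→C gives 5>4; P2→R gives 8>5]
(B,R): not NE [P1→A gives 6>1]
(B,S): not NE [P2→R gives 8>5]
(C,P): not NE [P1→A gives 6>3; P2→R gives 8>2]
(C,Q): not NE [P2→R gives 8>1]
(C,R): not NE [P1→A gives 6>4]
(C,S): not NE [P1→B gives 9>6; P2→R gives 8>3]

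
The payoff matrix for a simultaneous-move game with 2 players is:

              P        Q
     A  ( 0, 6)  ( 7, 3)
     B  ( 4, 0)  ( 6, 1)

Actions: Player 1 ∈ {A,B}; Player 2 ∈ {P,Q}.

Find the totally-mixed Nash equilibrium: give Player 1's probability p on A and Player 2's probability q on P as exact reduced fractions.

P1 indiff ⇒ q·0+(1-q)·7 = q·4+(1-q)·6 ⇒ q(-4) = (1-q)(-1) ⇒ q = 1/5
P2 indiff ⇒ p·6+(1-p)·0 = p·3+(1-p)·1 ⇒ p(3) = (1-p)(1) ⇒ p = 1/4

p=1/4, q=1/5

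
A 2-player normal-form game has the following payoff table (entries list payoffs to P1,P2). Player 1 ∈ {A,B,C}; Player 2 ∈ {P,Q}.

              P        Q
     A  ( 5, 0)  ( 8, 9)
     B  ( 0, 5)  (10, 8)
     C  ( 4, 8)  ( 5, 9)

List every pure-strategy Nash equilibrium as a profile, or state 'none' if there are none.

(A,P): not NE [P2→Q gives 9>0]
(A,Q): not NE [P1→B gives 10>8]
(B,P): not NE [P1→A gives 5>0; P2→Q gives 8>5]
(B,Q): NE
(C,P): not NE [P1→A gives 5>4; P2→Q gives 9>8]
(C,Q): not NE [P1→B gives 10>5]

NE set: (B,Q)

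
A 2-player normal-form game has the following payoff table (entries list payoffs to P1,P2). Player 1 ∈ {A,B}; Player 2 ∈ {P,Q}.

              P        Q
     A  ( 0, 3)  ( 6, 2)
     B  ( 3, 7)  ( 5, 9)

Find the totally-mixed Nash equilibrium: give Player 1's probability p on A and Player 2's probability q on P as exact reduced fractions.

P1 indiff ⇒ q·0+(1-q)·6 = q·3+(1-q)·5 ⇒ q(-3) = (1-q)(-1) ⇒ q = 1/4
P2 indiff ⇒ p·3+(1-p)·7 = p·2+(1-p)·9 ⇒ p(1) = (1-p)(2) ⇒ p = 2/3

P1 mixes 2/3 on A; P2 mixes 1/4 on P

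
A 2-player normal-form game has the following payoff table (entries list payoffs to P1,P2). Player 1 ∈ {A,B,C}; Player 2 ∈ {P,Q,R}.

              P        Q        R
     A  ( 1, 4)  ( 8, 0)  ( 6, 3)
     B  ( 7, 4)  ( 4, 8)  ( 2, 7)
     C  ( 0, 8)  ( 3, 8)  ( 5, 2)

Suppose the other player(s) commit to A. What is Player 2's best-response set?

P2 best: {P}

u_2(P vs A) = 4
u_2(Q vs A) = 0
u_2(R vs A) = 3
max payoff 4 at {P}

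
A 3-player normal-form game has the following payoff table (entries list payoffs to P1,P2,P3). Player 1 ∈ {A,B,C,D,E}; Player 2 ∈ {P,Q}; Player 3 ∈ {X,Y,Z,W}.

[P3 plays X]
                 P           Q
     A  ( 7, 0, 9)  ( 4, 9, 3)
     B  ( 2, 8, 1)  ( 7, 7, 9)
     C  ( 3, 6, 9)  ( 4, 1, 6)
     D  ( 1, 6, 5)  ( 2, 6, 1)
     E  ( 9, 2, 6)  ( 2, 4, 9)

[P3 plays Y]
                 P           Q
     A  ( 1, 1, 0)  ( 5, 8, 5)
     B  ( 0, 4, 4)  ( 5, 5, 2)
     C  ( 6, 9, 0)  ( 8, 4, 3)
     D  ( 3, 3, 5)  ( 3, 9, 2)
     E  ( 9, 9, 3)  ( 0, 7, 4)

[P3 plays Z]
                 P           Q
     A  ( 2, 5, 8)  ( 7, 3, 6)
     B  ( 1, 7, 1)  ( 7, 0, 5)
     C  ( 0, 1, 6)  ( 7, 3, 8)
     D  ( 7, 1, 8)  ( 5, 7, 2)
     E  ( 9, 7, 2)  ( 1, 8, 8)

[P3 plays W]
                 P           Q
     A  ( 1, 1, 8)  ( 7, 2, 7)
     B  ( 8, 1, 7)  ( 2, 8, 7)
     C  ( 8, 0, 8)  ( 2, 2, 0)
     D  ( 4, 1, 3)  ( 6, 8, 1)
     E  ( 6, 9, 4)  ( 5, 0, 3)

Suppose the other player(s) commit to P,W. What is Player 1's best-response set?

u_1(A vs P,W) = 1
u_1(B vs P,W) = 8
u_1(C vs P,W) = 8
u_1(D vs P,W) = 4
u_1(E vs P,W) = 6
max payoff 8 at {B,C}

BR_1 = {B,C}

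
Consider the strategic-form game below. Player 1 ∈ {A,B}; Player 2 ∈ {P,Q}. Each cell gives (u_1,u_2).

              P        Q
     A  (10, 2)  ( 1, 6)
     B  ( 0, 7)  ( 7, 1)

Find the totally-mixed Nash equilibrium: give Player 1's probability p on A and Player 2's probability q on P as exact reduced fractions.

p=3/5, q=3/8

P1 indiff ⇒ q·10+(1-q)·1 = q·0+(1-q)·7 ⇒ q(10) = (1-q)(6) ⇒ q = 3/8
P2 indiff ⇒ p·2+(1-p)·7 = p·6+(1-p)·1 ⇒ p(-4) = (1-p)(-6) ⇒ p = 3/5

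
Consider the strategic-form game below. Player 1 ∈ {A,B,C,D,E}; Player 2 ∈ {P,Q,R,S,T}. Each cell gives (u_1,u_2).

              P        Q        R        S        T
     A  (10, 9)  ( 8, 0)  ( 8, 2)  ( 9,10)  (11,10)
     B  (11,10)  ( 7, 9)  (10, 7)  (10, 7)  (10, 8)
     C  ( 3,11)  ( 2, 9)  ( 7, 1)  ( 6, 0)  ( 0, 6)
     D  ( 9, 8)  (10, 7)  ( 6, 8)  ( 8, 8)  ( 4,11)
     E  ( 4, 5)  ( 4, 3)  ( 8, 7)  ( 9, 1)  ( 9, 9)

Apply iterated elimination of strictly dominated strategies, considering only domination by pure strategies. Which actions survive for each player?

IESDS → P1:{A,B} P2:{P,S,T}

P1 drop C (A beats it: P:10>3 Q:8>2 R:8>7 S:9>6 T:11>0)
P1 drop E (B beats it: P:11>4 Q:7>4 R:10>8 S:10>9 T:10>9)
P2 drop Q (P beats it: A:9>0 B:10>9 D:8>7)
P1 drop D (A beats it: P:10>9 R:8>6 S:9>8 T:11>4)
P2 drop R (P beats it: A:9>2 B:10>7)
P1→{A,B} P2→{P,S,T}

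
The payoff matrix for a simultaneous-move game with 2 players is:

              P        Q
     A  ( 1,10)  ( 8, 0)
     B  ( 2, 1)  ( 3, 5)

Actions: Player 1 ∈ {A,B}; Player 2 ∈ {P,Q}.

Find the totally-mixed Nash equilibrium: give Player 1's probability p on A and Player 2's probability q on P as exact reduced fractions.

P1 mixes 2/7 on A; P2 mixes 5/6 on P

P1 indiff ⇒ q·1+(1-q)·8 = q·2+(1-q)·3 ⇒ q(-1) = (1-q)(-5) ⇒ q = 5/6
P2 indiff ⇒ p·10+(1-p)·1 = p·0+(1-p)·5 ⇒ p(10) = (1-p)(4) ⇒ p = 2/7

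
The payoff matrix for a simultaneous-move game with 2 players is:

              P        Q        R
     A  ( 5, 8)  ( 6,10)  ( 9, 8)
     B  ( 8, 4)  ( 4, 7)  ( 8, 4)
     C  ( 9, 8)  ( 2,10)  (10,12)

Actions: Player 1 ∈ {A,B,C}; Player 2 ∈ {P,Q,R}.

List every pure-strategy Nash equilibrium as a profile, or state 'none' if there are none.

Nash profiles: (A,Q), (C,R)

(A,P): not NE [P1→C gives 9>5; P2→Q gives 10>8]
(A,Q): NE
(A,R): not NE [P1→C gives 10>9; P2→Q gives 10>8]
(B,P): not NE [P1→C gives 9>8; P2→Q gives 7>4]
(B,Q): not NE [P1→A gives 6>4]
(B,R): not NE [P1→C gives 10>8; P2→Q gives 7>4]
(C,P): not NE [P2→R gives 12>8]
(C,Q): not NE [P1→A gives 6>2; P2→R gives 12>10]
(C,R): NE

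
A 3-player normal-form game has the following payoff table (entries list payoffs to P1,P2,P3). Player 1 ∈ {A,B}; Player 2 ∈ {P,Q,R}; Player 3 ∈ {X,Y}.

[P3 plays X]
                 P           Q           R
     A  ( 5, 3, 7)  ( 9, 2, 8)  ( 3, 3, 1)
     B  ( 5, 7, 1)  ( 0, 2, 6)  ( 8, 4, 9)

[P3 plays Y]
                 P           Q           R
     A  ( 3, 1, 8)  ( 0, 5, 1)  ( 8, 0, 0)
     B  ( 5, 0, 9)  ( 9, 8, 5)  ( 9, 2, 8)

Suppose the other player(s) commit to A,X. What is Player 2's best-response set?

argmax u_2 = {P,R}

u_2(P vs A,X) = 3
u_2(Q vs A,X) = 2
u_2(R vs A,X) = 3
max payoff 3 at {P,R}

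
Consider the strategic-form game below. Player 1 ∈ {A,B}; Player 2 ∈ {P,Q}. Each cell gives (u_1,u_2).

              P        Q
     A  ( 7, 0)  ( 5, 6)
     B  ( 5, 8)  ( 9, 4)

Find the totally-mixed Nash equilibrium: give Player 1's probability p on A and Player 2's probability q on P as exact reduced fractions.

(p,q) = (2/5, 2/3)

P1 indiff ⇒ q·7+(1-q)·5 = q·5+(1-q)·9 ⇒ q(2) = (1-q)(4) ⇒ q = 2/3
P2 indiff ⇒ p·0+(1-p)·8 = p·6+(1-p)·4 ⇒ p(-6) = (1-p)(-4) ⇒ p = 2/5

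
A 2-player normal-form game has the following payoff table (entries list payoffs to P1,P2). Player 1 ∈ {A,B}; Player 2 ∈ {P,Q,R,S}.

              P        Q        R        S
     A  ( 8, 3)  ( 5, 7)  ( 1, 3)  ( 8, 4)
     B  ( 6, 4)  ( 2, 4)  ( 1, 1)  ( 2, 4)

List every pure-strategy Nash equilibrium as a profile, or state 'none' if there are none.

(A,P): not NE [P2→Q gives 7>3]
(A,Q): NE
(A,R): not NE [P2→Q gives 7>3]
(A,S): not NE [P2→Q gives 7>4]
(B,P): not NE [P1→A gives 8>6]
(B,Q): not NE [P1→A gives 5>2]
(B,R): not NE [P2→S gives 4>1]
(B,S): not NE [P1→A gives 8>2]

Nash profiles: (A,Q)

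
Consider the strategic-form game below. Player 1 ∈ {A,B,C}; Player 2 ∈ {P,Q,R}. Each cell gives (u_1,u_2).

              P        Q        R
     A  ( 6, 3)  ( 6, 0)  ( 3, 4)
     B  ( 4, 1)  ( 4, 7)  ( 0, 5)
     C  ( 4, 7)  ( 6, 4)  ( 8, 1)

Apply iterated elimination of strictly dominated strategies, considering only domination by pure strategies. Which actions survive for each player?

P1 drop B (A beats it: P:6>4 Q:6>4 R:3>0)
P2 drop Q (P beats it: A:3>0 C:7>4)
P1→{A,C} P2→{P,R}

Survivors P1:{A,C} P2:{P,R}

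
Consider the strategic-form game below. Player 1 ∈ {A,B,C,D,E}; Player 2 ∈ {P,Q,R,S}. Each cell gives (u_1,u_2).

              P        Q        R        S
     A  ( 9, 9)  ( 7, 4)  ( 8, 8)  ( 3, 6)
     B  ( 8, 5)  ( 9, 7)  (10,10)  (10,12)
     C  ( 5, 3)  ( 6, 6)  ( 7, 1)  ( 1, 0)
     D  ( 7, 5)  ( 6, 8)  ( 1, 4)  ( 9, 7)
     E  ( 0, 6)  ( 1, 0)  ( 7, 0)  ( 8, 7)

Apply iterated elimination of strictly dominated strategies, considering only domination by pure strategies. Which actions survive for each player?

P1 drop C (A beats it: P:9>5 Q:7>6 R:8>7 S:3>1)
P1 drop D (B beats it: P:8>7 Q:9>6 R:10>1 S:10>9)
P1 drop E (B beats it: P:8>0 Q:9>1 R:10>7 S:10>8)
P2 drop Q (R beats it: A:8>4 B:10>7)
P1→{A,B} P2→{P,R,S}

Remaining: P1:{A,B} P2:{P,R,S}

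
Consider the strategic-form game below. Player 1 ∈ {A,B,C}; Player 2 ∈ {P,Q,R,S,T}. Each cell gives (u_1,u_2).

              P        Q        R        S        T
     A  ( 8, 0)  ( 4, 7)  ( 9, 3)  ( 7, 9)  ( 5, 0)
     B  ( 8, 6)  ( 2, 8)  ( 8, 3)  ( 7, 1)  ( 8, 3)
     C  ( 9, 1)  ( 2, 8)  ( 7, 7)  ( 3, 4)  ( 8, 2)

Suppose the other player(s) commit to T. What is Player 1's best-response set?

BR_1 = {B,C}

u_1(A vs T) = 5
u_1(B vs T) = 8
u_1(C vs T) = 8
max payoff 8 at {B,C}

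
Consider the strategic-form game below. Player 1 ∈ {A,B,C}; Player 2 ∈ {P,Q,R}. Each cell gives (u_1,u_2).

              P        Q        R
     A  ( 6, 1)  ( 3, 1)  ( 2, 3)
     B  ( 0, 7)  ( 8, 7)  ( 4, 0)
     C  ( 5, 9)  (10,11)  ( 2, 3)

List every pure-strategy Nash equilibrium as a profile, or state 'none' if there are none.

PSNE = {(C,Q)}

(A,P): not NE [P2→R gives 3>1]
(A,Q): not NE [P1→C gives 10>3; P2→R gives 3>1]
(A,R): not NE [P1→B gives 4>2]
(B,P): not NE [P1→A gives 6>0]
(B,Q): not NE [P1→C gives 10>8]
(B,R): not NE [P2→Q gives 7>0]
(C,P): not NE [P1→A gives 6>5; P2→Q gives 11>9]
(C,Q): NE
(C,R): not NE [P1→B gives 4>2; P2→Q gives 11>3]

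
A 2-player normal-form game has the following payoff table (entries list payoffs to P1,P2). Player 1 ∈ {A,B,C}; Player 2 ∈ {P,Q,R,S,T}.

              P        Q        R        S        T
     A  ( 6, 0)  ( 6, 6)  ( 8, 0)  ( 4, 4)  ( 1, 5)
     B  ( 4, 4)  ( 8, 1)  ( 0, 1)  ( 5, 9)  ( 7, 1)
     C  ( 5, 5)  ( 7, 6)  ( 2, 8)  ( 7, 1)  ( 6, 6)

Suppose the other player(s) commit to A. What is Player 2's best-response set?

argmax u_2 = {Q}

u_2(P vs A) = 0
u_2(Q vs A) = 6
u_2(R vs A) = 0
u_2(S vs A) = 4
u_2(T vs A) = 5
max payoff 6 at {Q}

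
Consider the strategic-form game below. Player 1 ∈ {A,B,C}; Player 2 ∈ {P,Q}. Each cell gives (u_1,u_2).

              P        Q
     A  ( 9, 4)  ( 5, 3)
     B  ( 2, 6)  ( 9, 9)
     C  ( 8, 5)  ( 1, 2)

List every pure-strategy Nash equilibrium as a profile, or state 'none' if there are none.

(A,P): NE
(A,Q): not NE [P1→B gives 9>5; P2→P gives 4>3]
(B,P): not NE [P1→A gives 9>2; P2→Q gives 9>6]
(B,Q): NE
(C,P): not NE [P1→A gives 9>8]
(C,Q): not NE [P1→B gives 9>1; P2→P gives 5>2]

PSNE = {(A,P), (B,Q)}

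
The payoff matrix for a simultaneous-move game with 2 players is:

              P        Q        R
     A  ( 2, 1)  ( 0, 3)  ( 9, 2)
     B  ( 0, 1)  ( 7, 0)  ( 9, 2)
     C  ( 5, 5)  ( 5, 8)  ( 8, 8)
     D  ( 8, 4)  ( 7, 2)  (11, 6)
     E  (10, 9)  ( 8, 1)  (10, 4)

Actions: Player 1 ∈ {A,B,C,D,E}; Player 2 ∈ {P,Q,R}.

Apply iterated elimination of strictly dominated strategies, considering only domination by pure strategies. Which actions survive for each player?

IESDS → P1:{D,E} P2:{P,R}

P1 drop A (D beats it: P:8>2 Q:7>0 R:11>9)
P1 drop B (E beats it: P:10>0 Q:8>7 R:10>9)
P1 drop C (D beats it: P:8>5 Q:7>5 R:11>8)
P2 drop Q (P beats it: D:4>2 E:9>1)
P1→{D,E} P2→{P,R}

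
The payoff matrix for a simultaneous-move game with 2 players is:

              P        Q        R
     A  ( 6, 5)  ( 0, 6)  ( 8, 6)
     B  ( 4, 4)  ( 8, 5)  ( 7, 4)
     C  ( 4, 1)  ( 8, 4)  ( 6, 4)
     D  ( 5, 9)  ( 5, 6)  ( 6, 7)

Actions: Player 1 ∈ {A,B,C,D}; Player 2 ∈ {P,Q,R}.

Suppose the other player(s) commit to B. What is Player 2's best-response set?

u_2(P vs B) = 4
u_2(Q vs B) = 5
u_2(R vs B) = 4
max payoff 5 at {Q}

argmax u_2 = {Q}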